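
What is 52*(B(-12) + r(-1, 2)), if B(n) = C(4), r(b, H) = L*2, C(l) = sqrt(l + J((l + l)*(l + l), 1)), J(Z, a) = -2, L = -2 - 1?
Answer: -312 + 52*sqrt(2) ≈ -238.46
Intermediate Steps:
L = -3
C(l) = sqrt(-2 + l) (C(l) = sqrt(l - 2) = sqrt(-2 + l))
r(b, H) = -6 (r(b, H) = -3*2 = -6)
B(n) = sqrt(2) (B(n) = sqrt(-2 + 4) = sqrt(2))
52*(B(-12) + r(-1, 2)) = 52*(sqrt(2) - 6) = 52*(-6 + sqrt(2)) = -312 + 52*sqrt(2)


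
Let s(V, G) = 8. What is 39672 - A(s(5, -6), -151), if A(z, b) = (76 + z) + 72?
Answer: 39516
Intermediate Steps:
A(z, b) = 148 + z
39672 - A(s(5, -6), -151) = 39672 - (148 + 8) = 39672 - 1*156 = 39672 - 156 = 39516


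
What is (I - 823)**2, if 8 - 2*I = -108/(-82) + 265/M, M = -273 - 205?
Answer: 1031467709493841/1536326416 ≈ 6.7139e+5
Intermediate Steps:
M = -478
I = 141837/39196 (I = 4 - (-108/(-82) + 265/(-478))/2 = 4 - (-108*(-1/82) + 265*(-1/478))/2 = 4 - (54/41 - 265/478)/2 = 4 - 1/2*14947/19598 = 4 - 14947/39196 = 141837/39196 ≈ 3.6187)
(I - 823)**2 = (141837/39196 - 823)**2 = (-32116471/39196)**2 = 1031467709493841/1536326416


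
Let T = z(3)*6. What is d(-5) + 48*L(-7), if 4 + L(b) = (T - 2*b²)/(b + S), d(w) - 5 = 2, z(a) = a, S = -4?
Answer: 1805/11 ≈ 164.09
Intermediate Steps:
d(w) = 7 (d(w) = 5 + 2 = 7)
T = 18 (T = 3*6 = 18)
L(b) = -4 + (18 - 2*b²)/(-4 + b) (L(b) = -4 + (18 - 2*b²)/(b - 4) = -4 + (18 - 2*b²)/(-4 + b))
d(-5) + 48*L(-7) = 7 + 48*(2*(17 - 1*(-7)² - 2*(-7))/(-4 - 7)) = 7 + 48*(2*(17 - 1*49 + 14)/(-11)) = 7 + 48*(2*(-1/11)*(17 - 49 + 14)) = 7 + 48*(2*(-1/11)*(-18)) = 7 + 48*(36/11) = 7 + 1728/11 = 1805/11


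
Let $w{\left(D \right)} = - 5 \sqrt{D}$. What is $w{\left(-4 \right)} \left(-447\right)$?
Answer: $4470 i \approx 4470.0 i$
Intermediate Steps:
$w{\left(-4 \right)} \left(-447\right) = - 5 \sqrt{-4} \left(-447\right) = - 5 \cdot 2 i \left(-447\right) = - 10 i \left(-447\right) = 4470 i$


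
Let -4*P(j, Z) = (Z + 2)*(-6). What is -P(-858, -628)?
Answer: 939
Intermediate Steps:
P(j, Z) = 3 + 3*Z/2 (P(j, Z) = -(Z + 2)*(-6)/4 = -(2 + Z)*(-6)/4 = -(-12 - 6*Z)/4 = 3 + 3*Z/2)
-P(-858, -628) = -(3 + (3/2)*(-628)) = -(3 - 942) = -1*(-939) = 939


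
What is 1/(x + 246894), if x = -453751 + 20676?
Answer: -1/186181 ≈ -5.3711e-6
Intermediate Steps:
x = -433075
1/(x + 246894) = 1/(-433075 + 246894) = 1/(-186181) = -1/186181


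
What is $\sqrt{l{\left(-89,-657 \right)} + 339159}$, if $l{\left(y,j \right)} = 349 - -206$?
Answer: $27 \sqrt{466} \approx 582.85$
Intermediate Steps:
$l{\left(y,j \right)} = 555$ ($l{\left(y,j \right)} = 349 + 206 = 555$)
$\sqrt{l{\left(-89,-657 \right)} + 339159} = \sqrt{555 + 339159} = \sqrt{339714} = 27 \sqrt{466}$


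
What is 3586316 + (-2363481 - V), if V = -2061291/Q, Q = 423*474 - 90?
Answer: 4299524023/3516 ≈ 1.2228e+6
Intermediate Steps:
Q = 200412 (Q = 200502 - 90 = 200412)
V = -36163/3516 (V = -2061291/200412 = -2061291*1/200412 = -36163/3516 ≈ -10.285)
3586316 + (-2363481 - V) = 3586316 + (-2363481 - 1*(-36163/3516)) = 3586316 + (-2363481 + 36163/3516) = 3586316 - 8309963033/3516 = 4299524023/3516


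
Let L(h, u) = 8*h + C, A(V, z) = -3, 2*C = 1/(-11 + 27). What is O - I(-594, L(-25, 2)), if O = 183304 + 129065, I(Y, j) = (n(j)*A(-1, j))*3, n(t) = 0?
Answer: 312369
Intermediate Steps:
C = 1/32 (C = 1/(2*(-11 + 27)) = (½)/16 = (½)*(1/16) = 1/32 ≈ 0.031250)
L(h, u) = 1/32 + 8*h (L(h, u) = 8*h + 1/32 = 1/32 + 8*h)
I(Y, j) = 0 (I(Y, j) = (0*(-3))*3 = 0*3 = 0)
O = 312369
O - I(-594, L(-25, 2)) = 312369 - 1*0 = 312369 + 0 = 312369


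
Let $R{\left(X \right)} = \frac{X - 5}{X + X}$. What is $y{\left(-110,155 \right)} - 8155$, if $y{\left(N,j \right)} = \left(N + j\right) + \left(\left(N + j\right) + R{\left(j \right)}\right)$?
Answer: $- \frac{250000}{31} \approx -8064.5$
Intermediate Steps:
$R{\left(X \right)} = \frac{-5 + X}{2 X}$
$y{\left(N,j \right)} = 2 N + 2 j + \frac{-5 + j}{2 j}$ ($y{\left(N,j \right)} = \left(N + j\right) + \left(\left(N + j\right) + \frac{-5 + j}{2 j}\right) = \left(N + j\right) + \left(N + j + \frac{-5 + j}{2 j}\right) = 2 N + 2 j + \frac{-5 + j}{2 j}$)
$y{\left(-110,155 \right)} - 8155 = \frac{-5 + 155 + 4 \cdot 155 \left(-110 + 155\right)}{2 \cdot 155} - 8155 = \frac{1}{2} \cdot \frac{1}{155} \left(-5 + 155 + 4 \cdot 155 \cdot 45\right) - 8155 = \frac{1}{2} \cdot \frac{1}{155} \left(-5 + 155 + 27900\right) - 8155 = \frac{1}{2} \cdot \frac{1}{155} \cdot 28050 - 8155 = \frac{2805}{31} - 8155 = - \frac{250000}{31}$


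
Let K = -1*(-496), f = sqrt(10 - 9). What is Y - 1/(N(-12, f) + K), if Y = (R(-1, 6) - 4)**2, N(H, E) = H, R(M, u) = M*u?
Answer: 48399/484 ≈ 99.998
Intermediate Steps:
f = 1 (f = sqrt(1) = 1)
K = 496
Y = 100 (Y = (-1*6 - 4)**2 = (-6 - 4)**2 = (-10)**2 = 100)
Y - 1/(N(-12, f) + K) = 100 - 1/(-12 + 496) = 100 - 1/484 = 48399/484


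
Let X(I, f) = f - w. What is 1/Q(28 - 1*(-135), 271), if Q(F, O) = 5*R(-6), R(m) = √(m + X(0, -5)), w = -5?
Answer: -I*√6/30 ≈ -0.08165*I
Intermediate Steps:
X(I, f) = 5 + f (X(I, f) = f - 1*(-5) = f + 5 = 5 + f)
R(m) = √m (R(m) = √(m + (5 - 5)) = √(m + 0) = √m)
Q(F, O) = 5*I*√6 (Q(F, O) = 5*√(-6) = 5*(I*√6) = 5*I*√6)
1/Q(28 - 1*(-135), 271) = 1/(5*I*√6) = -I*√6/30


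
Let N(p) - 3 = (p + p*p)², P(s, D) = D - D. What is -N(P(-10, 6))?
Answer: -3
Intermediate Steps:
P(s, D) = 0
N(p) = 3 + (p + p²)² (N(p) = 3 + (p + p*p)² = 3 + (p + p²)²)
-N(P(-10, 6)) = -(3 + 0²*(1 + 0)²) = -(3 + 0*1²) = -(3 + 0*1) = -(3 + 0) = -1*3 = -3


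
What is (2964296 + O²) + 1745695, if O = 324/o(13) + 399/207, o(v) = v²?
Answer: 640461504097600/135978921 ≈ 4.7100e+6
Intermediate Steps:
O = 44833/11661 (O = 324/(13²) + 399/207 = 324/169 + 399*(1/207) = 324*(1/169) + 133/69 = 324/169 + 133/69 = 44833/11661 ≈ 3.8447)
(2964296 + O²) + 1745695 = (2964296 + (44833/11661)²) + 1745695 = (2964296 + 2009997889/135978921) + 1745695 = 403083781602505/135978921 + 1745695 = 640461504097600/135978921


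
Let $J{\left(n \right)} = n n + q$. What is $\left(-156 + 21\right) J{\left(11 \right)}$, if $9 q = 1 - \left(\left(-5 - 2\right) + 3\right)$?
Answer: $-16410$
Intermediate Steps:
$q = \frac{5}{9}$ ($q = \frac{1 - \left(\left(-5 - 2\right) + 3\right)}{9} = \frac{1 - \left(-7 + 3\right)}{9} = \frac{1 - -4}{9} = \frac{1 + 4}{9} = \frac{1}{9} \cdot 5 = \frac{5}{9} \approx 0.55556$)
$J{\left(n \right)} = \frac{5}{9} + n^{2}$ ($J{\left(n \right)} = n n + \frac{5}{9} = n^{2} + \frac{5}{9} = \frac{5}{9} + n^{2}$)
$\left(-156 + 21\right) J{\left(11 \right)} = \left(-156 + 21\right) \left(\frac{5}{9} + 11^{2}\right) = - 135 \left(\frac{5}{9} + 121\right) = \left(-135\right) \frac{1094}{9} = -16410$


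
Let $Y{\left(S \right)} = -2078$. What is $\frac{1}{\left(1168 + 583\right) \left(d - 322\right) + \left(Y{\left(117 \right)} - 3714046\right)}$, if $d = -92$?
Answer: $- \frac{1}{4441038} \approx -2.2517 \cdot 10^{-7}$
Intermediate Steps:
$\frac{1}{\left(1168 + 583\right) \left(d - 322\right) + \left(Y{\left(117 \right)} - 3714046\right)} = \frac{1}{\left(1168 + 583\right) \left(-92 - 322\right) - 3716124} = \frac{1}{1751 \left(-414\right) - 3716124} = \frac{1}{-724914 - 3716124} = \frac{1}{-4441038} = - \frac{1}{4441038}$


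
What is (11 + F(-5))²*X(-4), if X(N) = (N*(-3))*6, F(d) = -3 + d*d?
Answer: 78408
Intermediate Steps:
F(d) = -3 + d²
X(N) = -18*N (X(N) = -3*N*6 = -18*N)
(11 + F(-5))²*X(-4) = (11 + (-3 + (-5)²))²*(-18*(-4)) = (11 + (-3 + 25))²*72 = (11 + 22)²*72 = 33²*72 = 1089*72 = 78408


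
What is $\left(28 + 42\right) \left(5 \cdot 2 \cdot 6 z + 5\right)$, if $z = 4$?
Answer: $17150$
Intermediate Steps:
$\left(28 + 42\right) \left(5 \cdot 2 \cdot 6 z + 5\right) = \left(28 + 42\right) \left(5 \cdot 2 \cdot 6 \cdot 4 + 5\right) = 70 \left(5 \cdot 12 \cdot 4 + 5\right) = 70 \left(5 \cdot 48 + 5\right) = 70 \left(240 + 5\right) = 70 \cdot 245 = 17150$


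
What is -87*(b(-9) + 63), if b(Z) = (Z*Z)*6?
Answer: -47763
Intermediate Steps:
b(Z) = 6*Z² (b(Z) = Z²*6 = 6*Z²)
-87*(b(-9) + 63) = -87*(6*(-9)² + 63) = -87*(6*81 + 63) = -87*(486 + 63) = -87*549 = -47763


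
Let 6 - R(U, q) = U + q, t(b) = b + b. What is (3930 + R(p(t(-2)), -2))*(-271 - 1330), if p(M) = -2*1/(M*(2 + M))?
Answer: -25220553/4 ≈ -6.3051e+6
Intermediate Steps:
t(b) = 2*b
p(M) = -2/(M*(2 + M)) (p(M) = -2*1/(M*(2 + M)) = -2/(M*(2 + M)))
R(U, q) = 6 - U - q (R(U, q) = 6 - (U + q) = 6 + (-U - q) = 6 - U - q)
(3930 + R(p(t(-2)), -2))*(-271 - 1330) = (3930 + (6 - (-2)/((2*(-2))*(2 + 2*(-2))) - 1*(-2)))*(-271 - 1330) = (3930 + (6 - (-2)/((-4)*(2 - 4)) + 2))*(-1601) = (3930 + (6 - (-2)*(-1)/(4*(-2)) + 2))*(-1601) = (3930 + (6 - (-2)*(-1)*(-1)/(4*2) + 2))*(-1601) = (3930 + (6 - 1*(-¼) + 2))*(-1601) = (3930 + (6 + ¼ + 2))*(-1601) = (3930 + 33/4)*(-1601) = (15753/4)*(-1601) = -25220553/4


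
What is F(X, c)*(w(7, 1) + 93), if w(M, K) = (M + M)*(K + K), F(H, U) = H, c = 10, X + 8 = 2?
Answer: -726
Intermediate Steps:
X = -6 (X = -8 + 2 = -6)
w(M, K) = 4*K*M (w(M, K) = (2*M)*(2*K) = 4*K*M)
F(X, c)*(w(7, 1) + 93) = -6*(4*1*7 + 93) = -6*(28 + 93) = -6*121 = -726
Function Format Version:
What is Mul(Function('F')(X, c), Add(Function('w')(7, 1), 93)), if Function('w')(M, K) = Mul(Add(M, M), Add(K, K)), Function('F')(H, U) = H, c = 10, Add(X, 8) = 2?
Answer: -726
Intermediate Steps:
X = -6 (X = Add(-8, 2) = -6)
Function('w')(M, K) = Mul(4, K, M) (Function('w')(M, K) = Mul(Mul(2, M), Mul(2, K)) = Mul(4, K, M))
Mul(Function('F')(X, c), Add(Function('w')(7, 1), 93)) = Mul(-6, Add(Mul(4, 1, 7), 93)) = Mul(-6, Add(28, 93)) = Mul(-6, 121) = -726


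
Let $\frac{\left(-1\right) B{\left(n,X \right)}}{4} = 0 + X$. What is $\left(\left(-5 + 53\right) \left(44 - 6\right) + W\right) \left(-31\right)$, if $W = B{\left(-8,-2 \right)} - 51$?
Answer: $-55211$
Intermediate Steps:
$B{\left(n,X \right)} = - 4 X$ ($B{\left(n,X \right)} = - 4 \left(0 + X\right) = - 4 X$)
$W = -43$ ($W = \left(-4\right) \left(-2\right) - 51 = 8 - 51 = -43$)
$\left(\left(-5 + 53\right) \left(44 - 6\right) + W\right) \left(-31\right) = \left(\left(-5 + 53\right) \left(44 - 6\right) - 43\right) \left(-31\right) = \left(48 \cdot 38 - 43\right) \left(-31\right) = \left(1824 - 43\right) \left(-31\right) = 1781 \left(-31\right) = -55211$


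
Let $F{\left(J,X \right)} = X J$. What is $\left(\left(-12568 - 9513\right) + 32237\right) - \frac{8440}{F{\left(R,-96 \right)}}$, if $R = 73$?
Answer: $\frac{8897711}{876} \approx 10157.0$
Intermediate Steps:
$F{\left(J,X \right)} = J X$
$\left(\left(-12568 - 9513\right) + 32237\right) - \frac{8440}{F{\left(R,-96 \right)}} = \left(\left(-12568 - 9513\right) + 32237\right) - \frac{8440}{73 \left(-96\right)} = \left(-22081 + 32237\right) - \frac{8440}{-7008} = 10156 - - \frac{1055}{876} = 10156 + \frac{1055}{876} = \frac{8897711}{876}$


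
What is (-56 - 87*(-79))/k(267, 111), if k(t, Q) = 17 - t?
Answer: -6817/250 ≈ -27.268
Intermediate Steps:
(-56 - 87*(-79))/k(267, 111) = (-56 - 87*(-79))/(17 - 1*267) = (-56 + 6873)/(17 - 267) = 6817/(-250) = 6817*(-1/250) = -6817/250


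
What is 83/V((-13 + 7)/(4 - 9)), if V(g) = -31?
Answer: -83/31 ≈ -2.6774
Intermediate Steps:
83/V((-13 + 7)/(4 - 9)) = 83/(-31) = 83*(-1/31) = -83/31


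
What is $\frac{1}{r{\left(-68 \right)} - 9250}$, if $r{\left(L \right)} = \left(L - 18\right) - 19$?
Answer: $- \frac{1}{9355} \approx -0.00010689$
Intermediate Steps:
$r{\left(L \right)} = -37 + L$ ($r{\left(L \right)} = \left(-18 + L\right) - 19 = -37 + L$)
$\frac{1}{r{\left(-68 \right)} - 9250} = \frac{1}{\left(-37 - 68\right) - 9250} = \frac{1}{-105 - 9250} = \frac{1}{-9355} = - \frac{1}{9355}$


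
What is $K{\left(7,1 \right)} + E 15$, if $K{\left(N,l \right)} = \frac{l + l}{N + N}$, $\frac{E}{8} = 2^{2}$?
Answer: $\frac{3361}{7} \approx 480.14$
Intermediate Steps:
$E = 32$ ($E = 8 \cdot 2^{2} = 8 \cdot 4 = 32$)
$K{\left(N,l \right)} = \frac{l}{N}$ ($K{\left(N,l \right)} = \frac{2 l}{2 N} = 2 l \frac{1}{2 N} = \frac{l}{N}$)
$K{\left(7,1 \right)} + E 15 = 1 \cdot \frac{1}{7} + 32 \cdot 15 = 1 \cdot \frac{1}{7} + 480 = \frac{1}{7} + 480 = \frac{3361}{7}$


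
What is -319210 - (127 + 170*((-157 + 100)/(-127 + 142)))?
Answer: -318691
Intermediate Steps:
-319210 - (127 + 170*((-157 + 100)/(-127 + 142))) = -319210 - (127 + 170*(-57/15)) = -319210 - (127 + 170*(-57*1/15)) = -319210 - (127 + 170*(-19/5)) = -319210 - (127 - 646) = -319210 - 1*(-519) = -319210 + 519 = -318691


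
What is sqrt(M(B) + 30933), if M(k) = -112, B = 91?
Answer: 7*sqrt(629) ≈ 175.56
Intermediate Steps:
sqrt(M(B) + 30933) = sqrt(-112 + 30933) = sqrt(30821) = 7*sqrt(629)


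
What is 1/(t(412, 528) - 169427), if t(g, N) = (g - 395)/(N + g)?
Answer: -940/159261363 ≈ -5.9022e-6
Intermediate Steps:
t(g, N) = (-395 + g)/(N + g)
1/(t(412, 528) - 169427) = 1/((-395 + 412)/(528 + 412) - 169427) = 1/(17/940 - 169427) = 1/(-159261363/940) = -940/159261363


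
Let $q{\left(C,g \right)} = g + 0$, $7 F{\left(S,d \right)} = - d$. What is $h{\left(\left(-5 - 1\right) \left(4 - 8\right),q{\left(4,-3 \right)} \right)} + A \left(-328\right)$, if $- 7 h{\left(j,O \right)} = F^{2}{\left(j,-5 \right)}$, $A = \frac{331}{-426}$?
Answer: $\frac{18614087}{73059} \approx 254.78$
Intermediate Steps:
$F{\left(S,d \right)} = - \frac{d}{7}$ ($F{\left(S,d \right)} = \frac{\left(-1\right) d}{7} = - \frac{d}{7}$)
$A = - \frac{331}{426}$ ($A = 331 \left(- \frac{1}{426}\right) = - \frac{331}{426} \approx -0.777$)
$q{\left(C,g \right)} = g$
$h{\left(j,O \right)} = - \frac{25}{343}$ ($h{\left(j,O \right)} = - \frac{\left(\left(- \frac{1}{7}\right) \left(-5\right)\right)^{2}}{7} = - \frac{\left(\frac{5}{7}\right)^{2}}{7} = \left(- \frac{1}{7}\right) \frac{25}{49} = - \frac{25}{343}$)
$h{\left(\left(-5 - 1\right) \left(4 - 8\right),q{\left(4,-3 \right)} \right)} + A \left(-328\right) = - \frac{25}{343} - - \frac{54284}{213} = - \frac{25}{343} + \frac{54284}{213} = \frac{18614087}{73059}$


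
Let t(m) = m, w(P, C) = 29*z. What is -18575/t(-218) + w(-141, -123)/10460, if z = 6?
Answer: 24291554/285035 ≈ 85.223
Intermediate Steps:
w(P, C) = 174 (w(P, C) = 29*6 = 174)
-18575/t(-218) + w(-141, -123)/10460 = -18575/(-218) + 174/10460 = -18575*(-1/218) + 174*(1/10460) = 18575/218 + 87/5230 = 24291554/285035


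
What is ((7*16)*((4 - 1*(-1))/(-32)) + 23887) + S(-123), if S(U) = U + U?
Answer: 47247/2 ≈ 23624.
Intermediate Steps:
S(U) = 2*U
((7*16)*((4 - 1*(-1))/(-32)) + 23887) + S(-123) = ((7*16)*((4 - 1*(-1))/(-32)) + 23887) + 2*(-123) = (112*((4 + 1)*(-1/32)) + 23887) - 246 = (112*(5*(-1/32)) + 23887) - 246 = (112*(-5/32) + 23887) - 246 = (-35/2 + 23887) - 246 = 47739/2 - 246 = 47247/2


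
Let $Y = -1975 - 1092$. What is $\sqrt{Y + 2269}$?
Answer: $i \sqrt{798} \approx 28.249 i$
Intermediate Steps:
$Y = -3067$
$\sqrt{Y + 2269} = \sqrt{-3067 + 2269} = \sqrt{-798} = i \sqrt{798}$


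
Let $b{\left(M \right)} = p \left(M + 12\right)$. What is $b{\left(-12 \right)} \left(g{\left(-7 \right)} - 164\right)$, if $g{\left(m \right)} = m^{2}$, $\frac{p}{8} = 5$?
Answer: $0$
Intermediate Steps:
$p = 40$ ($p = 8 \cdot 5 = 40$)
$b{\left(M \right)} = 480 + 40 M$ ($b{\left(M \right)} = 40 \left(M + 12\right) = 40 \left(12 + M\right) = 480 + 40 M$)
$b{\left(-12 \right)} \left(g{\left(-7 \right)} - 164\right) = \left(480 + 40 \left(-12\right)\right) \left(\left(-7\right)^{2} - 164\right) = \left(480 - 480\right) \left(49 - 164\right) = 0 \left(-115\right) = 0$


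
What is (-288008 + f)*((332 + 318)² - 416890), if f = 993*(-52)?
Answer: -1905402840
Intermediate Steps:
f = -51636
(-288008 + f)*((332 + 318)² - 416890) = (-288008 - 51636)*((332 + 318)² - 416890) = -339644*(650² - 416890) = -339644*(422500 - 416890) = -339644*5610 = -1905402840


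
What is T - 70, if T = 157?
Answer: 87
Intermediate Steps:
T - 70 = 157 - 70 = 87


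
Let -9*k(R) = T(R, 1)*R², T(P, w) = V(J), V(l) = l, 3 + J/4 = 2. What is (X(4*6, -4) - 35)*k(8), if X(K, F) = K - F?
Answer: -1792/9 ≈ -199.11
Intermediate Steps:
J = -4 (J = -12 + 4*2 = -12 + 8 = -4)
T(P, w) = -4
k(R) = 4*R²/9 (k(R) = -(-4)*R²/9 = 4*R²/9)
(X(4*6, -4) - 35)*k(8) = ((4*6 - 1*(-4)) - 35)*((4/9)*8²) = ((24 + 4) - 35)*((4/9)*64) = (28 - 35)*(256/9) = -7*256/9 = -1792/9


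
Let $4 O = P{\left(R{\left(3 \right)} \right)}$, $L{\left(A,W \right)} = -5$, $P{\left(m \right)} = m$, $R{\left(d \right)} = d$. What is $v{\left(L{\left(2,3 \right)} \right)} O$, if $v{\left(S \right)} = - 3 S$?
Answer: $\frac{45}{4} \approx 11.25$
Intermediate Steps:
$O = \frac{3}{4}$ ($O = \frac{1}{4} \cdot 3 = \frac{3}{4} \approx 0.75$)
$v{\left(L{\left(2,3 \right)} \right)} O = \left(-3\right) \left(-5\right) \frac{3}{4} = 15 \cdot \frac{3}{4} = \frac{45}{4}$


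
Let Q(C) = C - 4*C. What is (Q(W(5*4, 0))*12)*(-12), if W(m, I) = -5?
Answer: -2160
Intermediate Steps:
Q(C) = -3*C
(Q(W(5*4, 0))*12)*(-12) = (-3*(-5)*12)*(-12) = (15*12)*(-12) = 180*(-12) = -2160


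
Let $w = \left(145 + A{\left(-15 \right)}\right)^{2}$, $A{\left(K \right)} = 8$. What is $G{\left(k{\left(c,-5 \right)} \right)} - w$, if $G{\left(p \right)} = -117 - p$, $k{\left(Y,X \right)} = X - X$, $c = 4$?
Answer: $-23526$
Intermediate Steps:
$k{\left(Y,X \right)} = 0$
$w = 23409$ ($w = \left(145 + 8\right)^{2} = 153^{2} = 23409$)
$G{\left(k{\left(c,-5 \right)} \right)} - w = \left(-117 - 0\right) - 23409 = \left(-117 + 0\right) - 23409 = -117 - 23409 = -23526$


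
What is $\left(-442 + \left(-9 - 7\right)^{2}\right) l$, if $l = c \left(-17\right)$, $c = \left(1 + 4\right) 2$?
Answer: $31620$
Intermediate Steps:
$c = 10$ ($c = 5 \cdot 2 = 10$)
$l = -170$ ($l = 10 \left(-17\right) = -170$)
$\left(-442 + \left(-9 - 7\right)^{2}\right) l = \left(-442 + \left(-9 - 7\right)^{2}\right) \left(-170\right) = \left(-442 + \left(-16\right)^{2}\right) \left(-170\right) = \left(-442 + 256\right) \left(-170\right) = \left(-186\right) \left(-170\right) = 31620$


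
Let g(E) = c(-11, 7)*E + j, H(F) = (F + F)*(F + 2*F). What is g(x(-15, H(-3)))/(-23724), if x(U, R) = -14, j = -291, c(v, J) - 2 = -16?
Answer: 95/23724 ≈ 0.0040044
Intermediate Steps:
c(v, J) = -14 (c(v, J) = 2 - 16 = -14)
H(F) = 6*F² (H(F) = (2*F)*(3*F) = 6*F²)
g(E) = -291 - 14*E (g(E) = -14*E - 291 = -291 - 14*E)
g(x(-15, H(-3)))/(-23724) = (-291 - 14*(-14))/(-23724) = (-291 + 196)*(-1/23724) = -95*(-1/23724) = 95/23724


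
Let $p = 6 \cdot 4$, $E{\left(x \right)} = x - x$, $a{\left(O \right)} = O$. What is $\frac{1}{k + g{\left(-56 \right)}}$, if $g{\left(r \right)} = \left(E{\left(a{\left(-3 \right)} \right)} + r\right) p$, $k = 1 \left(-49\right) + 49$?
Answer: $- \frac{1}{1344} \approx -0.00074405$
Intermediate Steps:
$k = 0$ ($k = -49 + 49 = 0$)
$E{\left(x \right)} = 0$
$p = 24$
$g{\left(r \right)} = 24 r$ ($g{\left(r \right)} = \left(0 + r\right) 24 = r 24 = 24 r$)
$\frac{1}{k + g{\left(-56 \right)}} = \frac{1}{0 + 24 \left(-56\right)} = \frac{1}{0 - 1344} = \frac{1}{-1344} = - \frac{1}{1344}$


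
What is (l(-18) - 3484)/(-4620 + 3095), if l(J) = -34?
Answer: 3518/1525 ≈ 2.3069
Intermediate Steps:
(l(-18) - 3484)/(-4620 + 3095) = (-34 - 3484)/(-4620 + 3095) = -3518/(-1525) = -3518*(-1/1525) = 3518/1525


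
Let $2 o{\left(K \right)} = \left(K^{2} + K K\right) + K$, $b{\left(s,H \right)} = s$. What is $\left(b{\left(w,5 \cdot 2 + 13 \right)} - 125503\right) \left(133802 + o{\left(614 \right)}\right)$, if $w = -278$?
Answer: $-64287298005$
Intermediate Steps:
$o{\left(K \right)} = K^{2} + \frac{K}{2}$ ($o{\left(K \right)} = \frac{\left(K^{2} + K K\right) + K}{2} = \frac{\left(K^{2} + K^{2}\right) + K}{2} = \frac{2 K^{2} + K}{2} = \frac{K + 2 K^{2}}{2} = K^{2} + \frac{K}{2}$)
$\left(b{\left(w,5 \cdot 2 + 13 \right)} - 125503\right) \left(133802 + o{\left(614 \right)}\right) = \left(-278 - 125503\right) \left(133802 + 614 \left(\frac{1}{2} + 614\right)\right) = - 125781 \left(133802 + 614 \cdot \frac{1229}{2}\right) = - 125781 \left(133802 + 377303\right) = \left(-125781\right) 511105 = -64287298005$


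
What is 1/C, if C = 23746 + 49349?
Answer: 1/73095 ≈ 1.3681e-5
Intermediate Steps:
C = 73095
1/C = 1/73095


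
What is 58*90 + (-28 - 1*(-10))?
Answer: 5202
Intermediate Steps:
58*90 + (-28 - 1*(-10)) = 5220 + (-28 + 10) = 5220 - 18 = 5202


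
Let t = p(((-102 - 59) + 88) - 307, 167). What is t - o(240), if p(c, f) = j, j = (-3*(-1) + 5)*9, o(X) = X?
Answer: -168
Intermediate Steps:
j = 72 (j = (3 + 5)*9 = 8*9 = 72)
p(c, f) = 72
t = 72
t - o(240) = 72 - 1*240 = 72 - 240 = -168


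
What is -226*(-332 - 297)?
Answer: 142154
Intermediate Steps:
-226*(-332 - 297) = -226*(-629) = 142154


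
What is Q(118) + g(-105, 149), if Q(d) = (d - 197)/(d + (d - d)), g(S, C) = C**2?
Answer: 2619639/118 ≈ 22200.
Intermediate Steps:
Q(d) = (-197 + d)/d (Q(d) = (-197 + d)/(d + 0) = (-197 + d)/d)
Q(118) + g(-105, 149) = (-197 + 118)/118 + 149**2 = (1/118)*(-79) + 22201 = -79/118 + 22201 = 2619639/118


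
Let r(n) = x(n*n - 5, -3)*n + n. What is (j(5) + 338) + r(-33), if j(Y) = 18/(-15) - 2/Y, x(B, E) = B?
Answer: -177343/5 ≈ -35469.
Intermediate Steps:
j(Y) = -6/5 - 2/Y (j(Y) = 18*(-1/15) - 2/Y = -6/5 - 2/Y)
r(n) = n + n*(-5 + n²) (r(n) = (n*n - 5)*n + n = (n² - 5)*n + n = (-5 + n²)*n + n = n*(-5 + n²) + n = n + n*(-5 + n²))
(j(5) + 338) + r(-33) = ((-6/5 - 2/5) + 338) - 33*(-4 + (-33)²) = ((-6/5 - 2*⅕) + 338) - 33*(-4 + 1089) = ((-6/5 - ⅖) + 338) - 33*1085 = (-8/5 + 338) - 35805 = 1682/5 - 35805 = -177343/5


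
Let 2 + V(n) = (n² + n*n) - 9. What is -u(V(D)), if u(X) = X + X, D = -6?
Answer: -122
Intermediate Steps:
V(n) = -11 + 2*n² (V(n) = -2 + ((n² + n*n) - 9) = -2 + ((n² + n²) - 9) = -2 + (2*n² - 9) = -2 + (-9 + 2*n²) = -11 + 2*n²)
u(X) = 2*X
-u(V(D)) = -2*(-11 + 2*(-6)²) = -2*(-11 + 2*36) = -2*(-11 + 72) = -2*61 = -1*122 = -122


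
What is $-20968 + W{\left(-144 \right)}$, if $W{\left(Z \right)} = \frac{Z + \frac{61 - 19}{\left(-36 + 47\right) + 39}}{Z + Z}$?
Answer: $- \frac{50322007}{2400} \approx -20968.0$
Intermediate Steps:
$W{\left(Z \right)} = \frac{\frac{21}{25} + Z}{2 Z}$ ($W{\left(Z \right)} = \frac{Z + \frac{42}{11 + 39}}{2 Z} = \left(Z + \frac{42}{50}\right) \frac{1}{2 Z} = \left(Z + 42 \cdot \frac{1}{50}\right) \frac{1}{2 Z} = \left(Z + \frac{21}{25}\right) \frac{1}{2 Z} = \left(\frac{21}{25} + Z\right) \frac{1}{2 Z} = \frac{\frac{21}{25} + Z}{2 Z}$)
$-20968 + W{\left(-144 \right)} = -20968 + \frac{21 + 25 \left(-144\right)}{50 \left(-144\right)} = -20968 + \frac{1}{50} \left(- \frac{1}{144}\right) \left(21 - 3600\right) = -20968 + \frac{1}{50} \left(- \frac{1}{144}\right) \left(-3579\right) = -20968 + \frac{1193}{2400} = - \frac{50322007}{2400}$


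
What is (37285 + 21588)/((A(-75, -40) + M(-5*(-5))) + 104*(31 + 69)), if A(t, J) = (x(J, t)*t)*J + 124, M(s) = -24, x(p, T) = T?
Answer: -58873/214500 ≈ -0.27447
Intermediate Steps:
A(t, J) = 124 + J*t**2 (A(t, J) = (t*t)*J + 124 = t**2*J + 124 = J*t**2 + 124 = 124 + J*t**2)
(37285 + 21588)/((A(-75, -40) + M(-5*(-5))) + 104*(31 + 69)) = (37285 + 21588)/(((124 - 40*(-75)**2) - 24) + 104*(31 + 69)) = 58873/(((124 - 40*5625) - 24) + 104*100) = 58873/(((124 - 225000) - 24) + 10400) = 58873/((-224876 - 24) + 10400) = 58873/(-224900 + 10400) = 58873/(-214500) = 58873*(-1/214500) = -58873/214500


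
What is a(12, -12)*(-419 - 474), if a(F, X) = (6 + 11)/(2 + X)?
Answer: 15181/10 ≈ 1518.1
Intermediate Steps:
a(F, X) = 17/(2 + X)
a(12, -12)*(-419 - 474) = (17/(2 - 12))*(-419 - 474) = (17/(-10))*(-893) = (17*(-⅒))*(-893) = -17/10*(-893) = 15181/10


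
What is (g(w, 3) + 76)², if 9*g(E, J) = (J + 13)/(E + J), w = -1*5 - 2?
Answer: 462400/81 ≈ 5708.6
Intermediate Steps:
w = -7 (w = -5 - 2 = -7)
g(E, J) = (13 + J)/(9*(E + J)) (g(E, J) = ((J + 13)/(E + J))/9 = ((13 + J)/(E + J))/9 = (13 + J)/(9*(E + J)))
(g(w, 3) + 76)² = ((13 + 3)/(9*(-7 + 3)) + 76)² = ((⅑)*16/(-4) + 76)² = ((⅑)*(-¼)*16 + 76)² = (-4/9 + 76)² = (680/9)² = 462400/81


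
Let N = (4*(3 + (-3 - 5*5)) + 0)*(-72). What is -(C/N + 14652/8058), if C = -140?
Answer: -869719/483480 ≈ -1.7989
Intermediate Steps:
N = 7200 (N = (4*(3 + (-3 - 25)) + 0)*(-72) = (4*(3 - 28) + 0)*(-72) = (4*(-25) + 0)*(-72) = (-100 + 0)*(-72) = -100*(-72) = 7200)
-(C/N + 14652/8058) = -(-140/7200 + 14652/8058) = -(-140*1/7200 + 14652*(1/8058)) = -(-7/360 + 2442/1343) = -1*869719/483480 = -869719/483480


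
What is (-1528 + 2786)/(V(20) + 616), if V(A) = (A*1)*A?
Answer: 629/508 ≈ 1.2382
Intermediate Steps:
V(A) = A**2 (V(A) = A*A = A**2)
(-1528 + 2786)/(V(20) + 616) = (-1528 + 2786)/(20**2 + 616) = 1258/(400 + 616) = 1258/1016 = 1258*(1/1016) = 629/508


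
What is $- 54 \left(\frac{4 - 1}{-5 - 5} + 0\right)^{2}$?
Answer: $- \frac{243}{50} \approx -4.86$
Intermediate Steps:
$- 54 \left(\frac{4 - 1}{-5 - 5} + 0\right)^{2} = - 54 \left(\frac{3}{-10} + 0\right)^{2} = - 54 \left(3 \left(- \frac{1}{10}\right) + 0\right)^{2} = - 54 \left(- \frac{3}{10} + 0\right)^{2} = - 54 \left(- \frac{3}{10}\right)^{2} = \left(-54\right) \frac{9}{100} = - \frac{243}{50}$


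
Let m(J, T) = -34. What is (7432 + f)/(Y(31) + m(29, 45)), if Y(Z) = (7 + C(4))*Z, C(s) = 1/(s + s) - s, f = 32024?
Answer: 315648/503 ≈ 627.53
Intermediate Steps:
C(s) = 1/(2*s) - s
Y(Z) = 25*Z/8 (Y(Z) = (7 + ((½)/4 - 1*4))*Z = (7 + ((½)*(¼) - 4))*Z = (7 + (⅛ - 4))*Z = (7 - 31/8)*Z = 25*Z/8)
(7432 + f)/(Y(31) + m(29, 45)) = (7432 + 32024)/((25/8)*31 - 34) = 39456/(775/8 - 34) = 39456/(503/8) = 39456*(8/503) = 315648/503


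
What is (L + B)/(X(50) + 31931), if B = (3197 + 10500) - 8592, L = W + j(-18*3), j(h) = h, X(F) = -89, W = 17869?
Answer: 3820/5307 ≈ 0.71980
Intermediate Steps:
L = 17815 (L = 17869 - 18*3 = 17869 - 54 = 17815)
B = 5105 (B = 13697 - 8592 = 5105)
(L + B)/(X(50) + 31931) = (17815 + 5105)/(-89 + 31931) = 22920/31842 = 22920*(1/31842) = 3820/5307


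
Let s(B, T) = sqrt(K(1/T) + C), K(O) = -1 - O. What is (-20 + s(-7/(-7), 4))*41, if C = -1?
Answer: -820 + 123*I/2 ≈ -820.0 + 61.5*I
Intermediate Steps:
s(B, T) = sqrt(-2 - 1/T) (s(B, T) = sqrt((-1 - 1/T) - 1) = sqrt(-2 - 1/T))
(-20 + s(-7/(-7), 4))*41 = (-20 + sqrt(-2 - 1/4))*41 = (-20 + sqrt(-9/4))*41 = (-20 + 3*I/2)*41 = -820 + 123*I/2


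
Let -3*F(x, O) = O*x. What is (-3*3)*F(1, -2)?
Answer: -6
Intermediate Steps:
F(x, O) = -O*x/3
(-3*3)*F(1, -2) = (-3*3)*(-⅓*(-2)*1) = -9*⅔ = -6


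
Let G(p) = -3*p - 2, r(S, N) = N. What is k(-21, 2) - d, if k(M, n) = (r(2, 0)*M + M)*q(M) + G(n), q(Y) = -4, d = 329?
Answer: -253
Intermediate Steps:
G(p) = -2 - 3*p
k(M, n) = -2 - 4*M - 3*n (k(M, n) = (0*M + M)*(-4) + (-2 - 3*n) = (0 + M)*(-4) + (-2 - 3*n) = M*(-4) + (-2 - 3*n) = -4*M + (-2 - 3*n) = -2 - 4*M - 3*n)
k(-21, 2) - d = (-2 - 4*(-21) - 3*2) - 1*329 = (-2 + 84 - 6) - 329 = 76 - 329 = -253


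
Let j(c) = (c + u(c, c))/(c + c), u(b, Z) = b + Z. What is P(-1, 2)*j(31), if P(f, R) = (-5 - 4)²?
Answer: 243/2 ≈ 121.50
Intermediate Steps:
u(b, Z) = Z + b
P(f, R) = 81 (P(f, R) = (-9)² = 81)
j(c) = 3/2 (j(c) = (c + (c + c))/(c + c) = (c + 2*c)/((2*c)) = (3*c)*(1/(2*c)) = 3/2)
P(-1, 2)*j(31) = 81*(3/2) = 243/2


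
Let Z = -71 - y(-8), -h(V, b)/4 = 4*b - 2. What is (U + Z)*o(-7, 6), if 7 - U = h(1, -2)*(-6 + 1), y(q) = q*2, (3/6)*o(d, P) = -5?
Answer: -1520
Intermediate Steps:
o(d, P) = -10 (o(d, P) = 2*(-5) = -10)
h(V, b) = 8 - 16*b (h(V, b) = -4*(4*b - 2) = -4*(-2 + 4*b) = 8 - 16*b)
y(q) = 2*q
Z = -55 (Z = -71 - 2*(-8) = -71 - 1*(-16) = -71 + 16 = -55)
U = 207 (U = 7 - (8 - 16*(-2))*(-6 + 1) = 7 - (8 + 32)*(-5) = 7 - 40*(-5) = 7 - 1*(-200) = 7 + 200 = 207)
(U + Z)*o(-7, 6) = (207 - 55)*(-10) = 152*(-10) = -1520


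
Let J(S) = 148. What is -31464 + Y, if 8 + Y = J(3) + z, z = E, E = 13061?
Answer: -18263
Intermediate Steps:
z = 13061
Y = 13201 (Y = -8 + (148 + 13061) = -8 + 13209 = 13201)
-31464 + Y = -31464 + 13201 = -18263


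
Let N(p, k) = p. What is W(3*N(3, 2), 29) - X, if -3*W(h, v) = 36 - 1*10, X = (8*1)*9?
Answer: -242/3 ≈ -80.667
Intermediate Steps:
X = 72 (X = 8*9 = 72)
W(h, v) = -26/3 (W(h, v) = -(36 - 1*10)/3 = -(36 - 10)/3 = -⅓*26 = -26/3)
W(3*N(3, 2), 29) - X = -26/3 - 1*72 = -26/3 - 72 = -242/3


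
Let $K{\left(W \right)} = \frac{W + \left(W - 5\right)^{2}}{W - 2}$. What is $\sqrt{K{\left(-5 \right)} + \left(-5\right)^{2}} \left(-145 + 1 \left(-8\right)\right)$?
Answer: $- \frac{612 \sqrt{35}}{7} \approx -517.23$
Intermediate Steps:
$K{\left(W \right)} = \frac{W + \left(-5 + W\right)^{2}}{-2 + W}$
$\sqrt{K{\left(-5 \right)} + \left(-5\right)^{2}} \left(-145 + 1 \left(-8\right)\right) = \sqrt{\frac{-5 + \left(-5 - 5\right)^{2}}{-2 - 5} + \left(-5\right)^{2}} \left(-145 + 1 \left(-8\right)\right) = \sqrt{\frac{-5 + \left(-10\right)^{2}}{-7} + 25} \left(-145 - 8\right) = \sqrt{- \frac{-5 + 100}{7} + 25} \left(-153\right) = \sqrt{\left(- \frac{1}{7}\right) 95 + 25} \left(-153\right) = \sqrt{- \frac{95}{7} + 25} \left(-153\right) = \sqrt{\frac{80}{7}} \left(-153\right) = \frac{4 \sqrt{35}}{7} \left(-153\right) = - \frac{612 \sqrt{35}}{7}$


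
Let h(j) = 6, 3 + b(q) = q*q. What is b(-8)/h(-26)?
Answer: 61/6 ≈ 10.167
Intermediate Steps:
b(q) = -3 + q² (b(q) = -3 + q*q = -3 + q²)
b(-8)/h(-26) = (-3 + (-8)²)/6 = (-3 + 64)*(⅙) = 61*(⅙) = 61/6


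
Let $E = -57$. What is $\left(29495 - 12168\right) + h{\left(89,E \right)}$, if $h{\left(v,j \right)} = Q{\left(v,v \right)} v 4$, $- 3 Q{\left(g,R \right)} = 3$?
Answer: $16971$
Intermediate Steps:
$Q{\left(g,R \right)} = -1$ ($Q{\left(g,R \right)} = \left(- \frac{1}{3}\right) 3 = -1$)
$h{\left(v,j \right)} = - 4 v$ ($h{\left(v,j \right)} = - v 4 = - 4 v$)
$\left(29495 - 12168\right) + h{\left(89,E \right)} = \left(29495 - 12168\right) - 356 = 17327 - 356 = 16971$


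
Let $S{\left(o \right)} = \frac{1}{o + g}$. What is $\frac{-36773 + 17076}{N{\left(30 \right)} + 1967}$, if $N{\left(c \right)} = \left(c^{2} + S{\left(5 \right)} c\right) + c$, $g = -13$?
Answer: $- \frac{78788}{11573} \approx -6.8079$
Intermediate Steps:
$S{\left(o \right)} = \frac{1}{-13 + o}$ ($S{\left(o \right)} = \frac{1}{o - 13} = \frac{1}{-13 + o}$)
$N{\left(c \right)} = c^{2} + \frac{7 c}{8}$ ($N{\left(c \right)} = \left(c^{2} + \frac{c}{-13 + 5}\right) + c = \left(c^{2} + \frac{c}{-8}\right) + c = \left(c^{2} - \frac{c}{8}\right) + c = c^{2} + \frac{7 c}{8}$)
$\frac{-36773 + 17076}{N{\left(30 \right)} + 1967} = \frac{-36773 + 17076}{\frac{1}{8} \cdot 30 \left(7 + 8 \cdot 30\right) + 1967} = - \frac{19697}{\frac{1}{8} \cdot 30 \left(7 + 240\right) + 1967} = - \frac{19697}{\frac{1}{8} \cdot 30 \cdot 247 + 1967} = - \frac{19697}{\frac{3705}{4} + 1967} = - \frac{19697}{\frac{11573}{4}} = \left(-19697\right) \frac{4}{11573} = - \frac{78788}{11573}$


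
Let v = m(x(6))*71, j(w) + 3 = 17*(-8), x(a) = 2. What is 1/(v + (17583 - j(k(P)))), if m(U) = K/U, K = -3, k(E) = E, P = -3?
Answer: 2/35231 ≈ 5.6768e-5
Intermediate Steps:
j(w) = -139 (j(w) = -3 + 17*(-8) = -3 - 136 = -139)
m(U) = -3/U
v = -213/2 (v = -3/2*71 = -213/2 ≈ -106.50)
1/(v + (17583 - j(k(P)))) = 1/(-213/2 + (17583 - 1*(-139))) = 1/(-213/2 + (17583 + 139)) = 1/(-213/2 + 17722) = 1/(35231/2) = 2/35231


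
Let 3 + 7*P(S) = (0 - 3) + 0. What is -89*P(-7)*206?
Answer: 110004/7 ≈ 15715.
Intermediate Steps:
P(S) = -6/7 (P(S) = -3/7 + ((0 - 3) + 0)/7 = -3/7 + (-3 + 0)/7 = -3/7 + (⅐)*(-3) = -3/7 - 3/7 = -6/7)
-89*P(-7)*206 = -89*(-6/7)*206 = (534/7)*206 = 110004/7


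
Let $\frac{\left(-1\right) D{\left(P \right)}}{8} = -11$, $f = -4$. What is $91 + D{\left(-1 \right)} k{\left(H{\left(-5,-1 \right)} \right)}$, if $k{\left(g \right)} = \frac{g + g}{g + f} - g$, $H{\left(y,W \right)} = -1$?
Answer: $\frac{1071}{5} \approx 214.2$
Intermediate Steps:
$D{\left(P \right)} = 88$ ($D{\left(P \right)} = \left(-8\right) \left(-11\right) = 88$)
$k{\left(g \right)} = - g + \frac{2 g}{-4 + g}$ ($k{\left(g \right)} = \frac{g + g}{g - 4} - g = \frac{2 g}{-4 + g} - g = - g + \frac{2 g}{-4 + g}$)
$91 + D{\left(-1 \right)} k{\left(H{\left(-5,-1 \right)} \right)} = 91 + 88 \left(- \frac{6 - -1}{-4 - 1}\right) = 91 + 88 \left(- \frac{6 + 1}{-5}\right) = 91 + 88 \left(\left(-1\right) \left(- \frac{1}{5}\right) 7\right) = 91 + 88 \cdot \frac{7}{5} = 91 + \frac{616}{5} = \frac{1071}{5}$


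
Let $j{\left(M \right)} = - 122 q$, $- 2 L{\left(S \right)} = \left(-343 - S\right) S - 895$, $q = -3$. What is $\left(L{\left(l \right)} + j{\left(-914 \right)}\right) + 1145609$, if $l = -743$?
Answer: $\frac{2590045}{2} \approx 1.295 \cdot 10^{6}$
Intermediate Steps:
$L{\left(S \right)} = \frac{895}{2} - \frac{S \left(-343 - S\right)}{2}$ ($L{\left(S \right)} = - \frac{\left(-343 - S\right) S - 895}{2} = - \frac{S \left(-343 - S\right) - 895}{2} = - \frac{-895 + S \left(-343 - S\right)}{2} = \frac{895}{2} - \frac{S \left(-343 - S\right)}{2}$)
$j{\left(M \right)} = 366$ ($j{\left(M \right)} = \left(-122\right) \left(-3\right) = 366$)
$\left(L{\left(l \right)} + j{\left(-914 \right)}\right) + 1145609 = \left(\left(\frac{895}{2} + \frac{\left(-743\right)^{2}}{2} + \frac{343}{2} \left(-743\right)\right) + 366\right) + 1145609 = \left(\left(\frac{895}{2} + \frac{1}{2} \cdot 552049 - \frac{254849}{2}\right) + 366\right) + 1145609 = \left(\left(\frac{895}{2} + \frac{552049}{2} - \frac{254849}{2}\right) + 366\right) + 1145609 = \left(\frac{298095}{2} + 366\right) + 1145609 = \frac{298827}{2} + 1145609 = \frac{2590045}{2}$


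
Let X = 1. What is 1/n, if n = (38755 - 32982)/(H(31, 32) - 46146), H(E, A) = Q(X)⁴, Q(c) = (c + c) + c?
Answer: -46065/5773 ≈ -7.9794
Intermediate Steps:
Q(c) = 3*c (Q(c) = 2*c + c = 3*c)
H(E, A) = 81 (H(E, A) = (3*1)⁴ = 3⁴ = 81)
n = -5773/46065 (n = (38755 - 32982)/(81 - 46146) = 5773/(-46065) = 5773*(-1/46065) = -5773/46065 ≈ -0.12532)
1/n = 1/(-5773/46065) = -46065/5773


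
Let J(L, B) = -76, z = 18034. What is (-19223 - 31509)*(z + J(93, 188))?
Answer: -911045256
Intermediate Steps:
(-19223 - 31509)*(z + J(93, 188)) = (-19223 - 31509)*(18034 - 76) = -50732*17958 = -911045256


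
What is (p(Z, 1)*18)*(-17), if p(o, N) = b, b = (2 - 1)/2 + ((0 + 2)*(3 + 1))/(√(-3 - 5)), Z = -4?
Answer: -153 + 612*I*√2 ≈ -153.0 + 865.5*I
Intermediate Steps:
b = ½ - 2*I*√2 (b = 1*(½) + (2*4)/(√(-8)) = ½ + 8/((2*I*√2)) = ½ + 8*(-I*√2/4) = ½ - 2*I*√2 ≈ 0.5 - 2.8284*I)
p(o, N) = ½ - 2*I*√2
(p(Z, 1)*18)*(-17) = ((½ - 2*I*√2)*18)*(-17) = (9 - 36*I*√2)*(-17) = -153 + 612*I*√2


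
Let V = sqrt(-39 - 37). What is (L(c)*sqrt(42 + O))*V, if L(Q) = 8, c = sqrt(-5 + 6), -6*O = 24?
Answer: 304*I*sqrt(2) ≈ 429.92*I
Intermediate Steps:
O = -4 (O = -1/6*24 = -4)
c = 1 (c = sqrt(1) = 1)
V = 2*I*sqrt(19) (V = sqrt(-76) = 2*I*sqrt(19) ≈ 8.7178*I)
(L(c)*sqrt(42 + O))*V = (8*sqrt(42 - 4))*(2*I*sqrt(19)) = (8*sqrt(38))*(2*I*sqrt(19)) = 304*I*sqrt(2)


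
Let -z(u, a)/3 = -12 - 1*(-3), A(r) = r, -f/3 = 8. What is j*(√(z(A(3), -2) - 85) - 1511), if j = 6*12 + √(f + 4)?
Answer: -2*(36 + I*√5)*(1511 - I*√58) ≈ -1.0883e+5 - 6209.1*I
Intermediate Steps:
f = -24 (f = -3*8 = -24)
z(u, a) = 27 (z(u, a) = -3*(-12 - 1*(-3)) = -3*(-12 + 3) = -3*(-9) = 27)
j = 72 + 2*I*√5 (j = 6*12 + √(-24 + 4) = 72 + √(-20) = 72 + 2*I*√5 ≈ 72.0 + 4.4721*I)
j*(√(z(A(3), -2) - 85) - 1511) = (72 + 2*I*√5)*(√(27 - 85) - 1511) = (72 + 2*I*√5)*(√(-58) - 1511) = (72 + 2*I*√5)*(I*√58 - 1511) = (72 + 2*I*√5)*(-1511 + I*√58) = (-1511 + I*√58)*(72 + 2*I*√5)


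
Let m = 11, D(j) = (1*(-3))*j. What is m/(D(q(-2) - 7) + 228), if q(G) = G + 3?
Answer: 11/246 ≈ 0.044715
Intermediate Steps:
q(G) = 3 + G
D(j) = -3*j
m/(D(q(-2) - 7) + 228) = 11/(-3*((3 - 2) - 7) + 228) = 11/(-3*(1 - 7) + 228) = 11/(-3*(-6) + 228) = 11/(18 + 228) = 11/246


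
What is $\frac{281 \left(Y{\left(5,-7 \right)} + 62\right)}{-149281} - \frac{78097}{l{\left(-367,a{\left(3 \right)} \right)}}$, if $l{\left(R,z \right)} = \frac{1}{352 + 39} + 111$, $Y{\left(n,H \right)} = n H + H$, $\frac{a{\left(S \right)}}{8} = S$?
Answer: $- \frac{4558677637727}{6479093962} \approx -703.6$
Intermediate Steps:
$a{\left(S \right)} = 8 S$
$Y{\left(n,H \right)} = H + H n$ ($Y{\left(n,H \right)} = H n + H = H + H n$)
$l{\left(R,z \right)} = \frac{43402}{391}$ ($l{\left(R,z \right)} = \frac{1}{391} + 111 = \frac{43402}{391}$)
$\frac{281 \left(Y{\left(5,-7 \right)} + 62\right)}{-149281} - \frac{78097}{l{\left(-367,a{\left(3 \right)} \right)}} = \frac{281 \left(- 7 \left(1 + 5\right) + 62\right)}{-149281} - \frac{78097}{\frac{43402}{391}} = 281 \left(\left(-7\right) 6 + 62\right) \left(- \frac{1}{149281}\right) - \frac{30535927}{43402} = 281 \left(-42 + 62\right) \left(- \frac{1}{149281}\right) - \frac{30535927}{43402} = 281 \cdot 20 \left(- \frac{1}{149281}\right) - \frac{30535927}{43402} = 5620 \left(- \frac{1}{149281}\right) - \frac{30535927}{43402} = - \frac{5620}{149281} - \frac{30535927}{43402} = - \frac{4558677637727}{6479093962}$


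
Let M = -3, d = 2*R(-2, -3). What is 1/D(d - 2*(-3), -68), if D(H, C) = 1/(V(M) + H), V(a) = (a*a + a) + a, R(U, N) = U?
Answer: 5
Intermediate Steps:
d = -4 (d = 2*(-2) = -4)
V(a) = a² + 2*a (V(a) = (a² + a) + a = (a + a²) + a = a² + 2*a)
D(H, C) = 1/(3 + H) (D(H, C) = 1/(-3*(2 - 3) + H) = 1/(-3*(-1) + H) = 1/(3 + H))
1/D(d - 2*(-3), -68) = 1/(1/(3 + (-4 - 2*(-3)))) = 1/(1/(3 + (-4 + 6))) = 1/(1/(3 + 2)) = 1/(1/5) = 1/(⅕) = 5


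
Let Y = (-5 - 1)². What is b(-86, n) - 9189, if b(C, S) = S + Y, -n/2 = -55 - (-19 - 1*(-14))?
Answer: -9053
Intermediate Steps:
n = 100 (n = -2*(-55 - (-19 - 1*(-14))) = -2*(-55 - (-19 + 14)) = -2*(-55 - 1*(-5)) = -2*(-55 + 5) = -2*(-50) = 100)
Y = 36 (Y = (-6)² = 36)
b(C, S) = 36 + S (b(C, S) = S + 36 = 36 + S)
b(-86, n) - 9189 = (36 + 100) - 9189 = 136 - 9189 = -9053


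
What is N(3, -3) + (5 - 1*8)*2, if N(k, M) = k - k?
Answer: -6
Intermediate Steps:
N(k, M) = 0
N(3, -3) + (5 - 1*8)*2 = 0 + (5 - 1*8)*2 = 0 + (5 - 8)*2 = 0 - 3*2 = 0 - 6 = -6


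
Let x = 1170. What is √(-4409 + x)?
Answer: I*√3239 ≈ 56.912*I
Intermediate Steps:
√(-4409 + x) = √(-4409 + 1170) = √(-3239) = I*√3239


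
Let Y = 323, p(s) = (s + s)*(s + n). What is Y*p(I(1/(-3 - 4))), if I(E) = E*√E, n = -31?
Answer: -646/343 + 20026*I*√7/49 ≈ -1.8834 + 1081.3*I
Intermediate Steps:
I(E) = E^(3/2)
p(s) = 2*s*(-31 + s) (p(s) = (s + s)*(s - 31) = (2*s)*(-31 + s) = 2*s*(-31 + s))
Y*p(I(1/(-3 - 4))) = 323*(2*(1/(-3 - 4))^(3/2)*(-31 + (1/(-3 - 4))^(3/2))) = 323*(2*(1/(-7))^(3/2)*(-31 + (1/(-7))^(3/2))) = 323*(2*(-⅐)^(3/2)*(-31 + (-⅐)^(3/2))) = 323*(2*(-I*√7/49)*(-31 - I*√7/49)) = 323*(-2*I*√7*(-31 - I*√7/49)/49) = -646*I*√7*(-31 - I*√7/49)/49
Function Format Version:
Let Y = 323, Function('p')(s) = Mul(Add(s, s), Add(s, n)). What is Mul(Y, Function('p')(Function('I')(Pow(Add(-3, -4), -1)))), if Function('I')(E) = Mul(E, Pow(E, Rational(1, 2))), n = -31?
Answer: Add(Rational(-646, 343), Mul(Rational(20026, 49), I, Pow(7, Rational(1, 2)))) ≈ Add(-1.8834, Mul(1081.3, I))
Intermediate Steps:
Function('I')(E) = Pow(E, Rational(3, 2))
Function('p')(s) = Mul(2, s, Add(-31, s)) (Function('p')(s) = Mul(Add(s, s), Add(s, -31)) = Mul(Mul(2, s), Add(-31, s)) = Mul(2, s, Add(-31, s)))
Mul(Y, Function('p')(Function('I')(Pow(Add(-3, -4), -1)))) = Mul(323, Mul(2, Pow(Pow(Add(-3, -4), -1), Rational(3, 2)), Add(-31, Pow(Pow(Add(-3, -4), -1), Rational(3, 2))))) = Mul(323, Mul(2, Pow(Pow(-7, -1), Rational(3, 2)), Add(-31, Pow(Pow(-7, -1), Rational(3, 2))))) = Mul(323, Mul(2, Pow(Rational(-1, 7), Rational(3, 2)), Add(-31, Pow(Rational(-1, 7), Rational(3, 2))))) = Mul(323, Mul(2, Mul(Rational(-1, 49), I, Pow(7, Rational(1, 2))), Add(-31, Mul(Rational(-1, 49), I, Pow(7, Rational(1, 2)))))) = Mul(323, Mul(Rational(-2, 49), I, Pow(7, Rational(1, 2)), Add(-31, Mul(Rational(-1, 49), I, Pow(7, Rational(1, 2)))))) = Mul(Rational(-646, 49), I, Pow(7, Rational(1, 2)), Add(-31, Mul(Rational(-1, 49), I, Pow(7, Rational(1, 2)))))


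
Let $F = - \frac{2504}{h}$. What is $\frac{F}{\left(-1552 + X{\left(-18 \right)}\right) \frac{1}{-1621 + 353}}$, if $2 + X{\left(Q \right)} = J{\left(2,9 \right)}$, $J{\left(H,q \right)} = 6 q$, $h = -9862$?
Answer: $\frac{396884}{1849125} \approx 0.21463$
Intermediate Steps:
$F = \frac{1252}{4931}$ ($F = - \frac{2504}{-9862} = \left(-2504\right) \left(- \frac{1}{9862}\right) = \frac{1252}{4931} \approx 0.2539$)
$X{\left(Q \right)} = 52$ ($X{\left(Q \right)} = -2 + 6 \cdot 9 = -2 + 54 = 52$)
$\frac{F}{\left(-1552 + X{\left(-18 \right)}\right) \frac{1}{-1621 + 353}} = \frac{1252}{4931 \frac{-1552 + 52}{-1621 + 353}} = \frac{1252}{4931 \left(- \frac{1500}{-1268}\right)} = \frac{1252}{4931 \left(\left(-1500\right) \left(- \frac{1}{1268}\right)\right)} = \frac{1252}{4931 \cdot \frac{375}{317}} = \frac{1252}{4931} \cdot \frac{317}{375} = \frac{396884}{1849125}$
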